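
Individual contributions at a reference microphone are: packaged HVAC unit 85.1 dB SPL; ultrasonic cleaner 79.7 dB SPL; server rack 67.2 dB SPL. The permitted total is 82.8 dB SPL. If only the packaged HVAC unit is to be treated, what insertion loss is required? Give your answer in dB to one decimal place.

5.5 dB

The untreated sources together contribute 10^(79.7/10) + 10^(67.2/10) = 9.857e+07, i.e. 79.94 dB SPL.
To meet 82.8 dB SPL overall, the treated packaged HVAC unit may contribute at most 10^(82.8/10) − 9.857e+07 = 9.197e+07, i.e. 79.64 dB SPL.
So the packaged HVAC unit must be reduced from 85.1 to 79.64 dB SPL: IL = 5.46 dB.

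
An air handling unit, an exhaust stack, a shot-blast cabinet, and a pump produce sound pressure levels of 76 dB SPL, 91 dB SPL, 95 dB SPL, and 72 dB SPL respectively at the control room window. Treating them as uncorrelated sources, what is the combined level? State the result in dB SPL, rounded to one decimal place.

For uncorrelated sources the intensities add, so convert each level to linear form, sum, and take 10·log₁₀ of the total.
Σ 10^(L/10) = 10^(76/10) + 10^(91/10) + 10^(95/10) + 10^(72/10) = 4.477e+09.
L_total = 10·log₁₀(4.477e+09) = 96.51 dB SPL.

96.5 dB SPL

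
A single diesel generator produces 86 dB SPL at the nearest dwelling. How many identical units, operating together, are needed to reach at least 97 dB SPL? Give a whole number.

13

N identical sources give L₁ + 10·log₁₀ N, so require 10·log₁₀ N ≥ 97 − 86 = 11.0 dB.
N ≥ 10^(11.0/10) = 12.589, so N = 13.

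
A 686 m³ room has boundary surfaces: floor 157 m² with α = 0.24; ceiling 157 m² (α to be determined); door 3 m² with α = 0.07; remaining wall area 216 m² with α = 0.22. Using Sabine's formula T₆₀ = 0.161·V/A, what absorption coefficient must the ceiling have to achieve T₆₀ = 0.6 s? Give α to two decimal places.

From T₆₀ = 0.161·V/A, the target T₆₀ = 0.6 s needs A = 0.161·686/0.6 = 184.08 m².
Absorption from the other surfaces = 157·0.24 + 3·0.07 + 216·0.22 = 85.41 m², so the ceiling must supply 98.67 m² over 157 m².
α = 98.67/157 = 0.628.

0.63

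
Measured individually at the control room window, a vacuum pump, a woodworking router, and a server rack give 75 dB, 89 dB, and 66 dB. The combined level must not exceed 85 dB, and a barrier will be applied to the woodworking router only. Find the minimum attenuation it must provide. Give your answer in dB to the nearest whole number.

The untreated sources together contribute 10^(75/10) + 10^(66/10) = 3.560e+07, i.e. 75.51 dB.
To meet 85 dB overall, the treated woodworking router may contribute at most 10^(85/10) − 3.560e+07 = 2.806e+08, i.e. 84.48 dB.
Required insertion loss = 89 − 84.48 = 4.52 dB.

5 dB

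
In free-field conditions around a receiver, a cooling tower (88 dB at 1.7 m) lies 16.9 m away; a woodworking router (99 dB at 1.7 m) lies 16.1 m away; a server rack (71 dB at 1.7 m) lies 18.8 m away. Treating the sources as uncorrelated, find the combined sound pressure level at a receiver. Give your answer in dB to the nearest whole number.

80 dB

Apply inverse-square spreading to bring every level to the receiver, then sum 10^(L/10).
cooling tower: 88 − 20·log₁₀(16.9/1.7) = 88 − 19.95 = 68.05 dB.
woodworking router: 99 − 20·log₁₀(16.1/1.7) = 99 − 19.53 = 79.47 dB.
server rack: 71 − 20·log₁₀(18.8/1.7) = 71 − 20.87 = 50.13 dB.
Σ 10^(L/10) = 9.505e+07 → L_total = 10·log₁₀(9.505e+07) = 79.78 dB.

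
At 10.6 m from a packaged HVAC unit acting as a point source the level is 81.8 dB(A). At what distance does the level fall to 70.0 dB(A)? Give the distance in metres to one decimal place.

41.2 m

For a point source L₁ − L₂ = 20·log₁₀(r₂/r₁), so r₂ = r₁·10^((L₁−L₂)/20).
r₂ = 10.6·10^((81.8−70.0)/20) = 10.6·10^(11.8/20) = 41.24 m.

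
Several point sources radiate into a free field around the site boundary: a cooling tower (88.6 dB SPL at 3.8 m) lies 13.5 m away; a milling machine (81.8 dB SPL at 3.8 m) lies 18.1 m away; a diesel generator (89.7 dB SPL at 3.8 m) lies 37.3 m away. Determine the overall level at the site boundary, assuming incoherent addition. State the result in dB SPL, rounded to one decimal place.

First find each source's level at the receiver (point-source: −20·log₁₀(r/r_ref)), then combine on an intensity basis.
cooling tower: 88.6 − 20·log₁₀(13.5/3.8) = 88.6 − 11.01 = 77.59 dB SPL.
milling machine: 81.8 − 20·log₁₀(18.1/3.8) = 81.8 − 13.56 = 68.24 dB SPL.
diesel generator: 89.7 − 20·log₁₀(37.3/3.8) = 89.7 − 19.84 = 69.86 dB SPL.
Σ 10^(L/10) = 7.376e+07 → L_total = 10·log₁₀(7.376e+07) = 78.68 dB SPL.

78.7 dB SPL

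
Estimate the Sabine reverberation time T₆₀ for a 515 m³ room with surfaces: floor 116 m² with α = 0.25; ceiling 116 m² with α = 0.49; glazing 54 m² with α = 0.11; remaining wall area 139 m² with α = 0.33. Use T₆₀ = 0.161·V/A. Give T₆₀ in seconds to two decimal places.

Summing Sᵢαᵢ: 116·0.25 + 116·0.49 + 54·0.11 + 139·0.33 = 137.65 m².
T₆₀ = 0.161·V/A = 0.161·515/137.65 = 0.602 s.

0.60 s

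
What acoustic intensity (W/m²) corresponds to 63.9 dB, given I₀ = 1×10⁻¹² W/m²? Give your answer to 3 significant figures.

2.45e-06 W/m²

I/I₀ = 10^(63.9/10) = 2.455e+06, so I = 2.455e+06 × 10⁻¹² W/m².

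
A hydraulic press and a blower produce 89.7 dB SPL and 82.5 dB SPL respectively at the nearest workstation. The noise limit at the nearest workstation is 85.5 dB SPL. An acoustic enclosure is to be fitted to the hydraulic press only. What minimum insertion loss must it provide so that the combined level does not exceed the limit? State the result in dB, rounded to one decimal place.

Everything except the hydraulic press sums to 10^(82.5/10) = 1.778e+08 in linear terms, 82.50 dB SPL.
The limit corresponds to 10^(85.5/10) = 3.548e+08; subtracting the fixed part leaves 1.770e+08 for the hydraulic press, i.e. 82.48 dB SPL.
So the hydraulic press must be reduced from 89.7 to 82.48 dB SPL: IL = 7.22 dB.

7.2 dB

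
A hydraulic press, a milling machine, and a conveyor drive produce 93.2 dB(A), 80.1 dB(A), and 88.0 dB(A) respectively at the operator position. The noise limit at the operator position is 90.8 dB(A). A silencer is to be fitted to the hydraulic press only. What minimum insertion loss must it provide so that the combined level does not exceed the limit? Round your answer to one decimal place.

6.5 dB

Everything except the hydraulic press sums to 10^(80.1/10) + 10^(88.0/10) = 7.333e+08 in linear terms, 88.65 dB(A).
The limit corresponds to 10^(90.8/10) = 1.202e+09; subtracting the fixed part leaves 4.690e+08 for the hydraulic press, i.e. 86.71 dB(A).
So the hydraulic press must be reduced from 93.2 to 86.71 dB(A): IL = 6.49 dB.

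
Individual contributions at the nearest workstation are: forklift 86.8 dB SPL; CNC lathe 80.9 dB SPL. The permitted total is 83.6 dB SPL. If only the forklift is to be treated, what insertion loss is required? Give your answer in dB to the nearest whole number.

7 dB

The untreated sources together contribute 10^(80.9/10) = 1.230e+08, i.e. 80.90 dB SPL.
To meet 83.6 dB SPL overall, the treated forklift may contribute at most 10^(83.6/10) − 1.230e+08 = 1.061e+08, i.e. 80.26 dB SPL.
Required insertion loss = 86.8 − 80.26 = 6.54 dB.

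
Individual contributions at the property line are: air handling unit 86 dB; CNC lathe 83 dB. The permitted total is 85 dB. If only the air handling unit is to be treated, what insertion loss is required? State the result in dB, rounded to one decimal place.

5.3 dB

Everything except the air handling unit sums to 10^(83/10) = 1.995e+08 in linear terms, 83.00 dB.
To meet 85 dB overall, the treated air handling unit may contribute at most 10^(85/10) − 1.995e+08 = 1.167e+08, i.e. 80.67 dB.
So the air handling unit must be reduced from 86 to 80.67 dB: IL = 5.33 dB.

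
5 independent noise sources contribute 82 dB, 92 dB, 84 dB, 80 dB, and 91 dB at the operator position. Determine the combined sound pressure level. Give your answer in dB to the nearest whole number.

95 dB

Incoherent sources combine by intensity addition: L_total = 10·log₁₀(Σ 10^(L_i/10)).
Σ 10^(L/10) = 10^(82/10) + 10^(92/10) + 10^(84/10) + 10^(80/10) + 10^(91/10) = 3.353e+09.
L_total = 10·log₁₀(3.353e+09) = 95.25 dB.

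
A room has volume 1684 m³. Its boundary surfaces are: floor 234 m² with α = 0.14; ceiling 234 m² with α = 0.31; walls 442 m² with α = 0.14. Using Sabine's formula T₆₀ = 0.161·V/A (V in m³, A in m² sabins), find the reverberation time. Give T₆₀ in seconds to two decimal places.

1.62 s

Summing Sᵢαᵢ: 234·0.14 + 234·0.31 + 442·0.14 = 167.18 m².
T₆₀ = 0.161 × 1684 / 167.18 = 1.622 s.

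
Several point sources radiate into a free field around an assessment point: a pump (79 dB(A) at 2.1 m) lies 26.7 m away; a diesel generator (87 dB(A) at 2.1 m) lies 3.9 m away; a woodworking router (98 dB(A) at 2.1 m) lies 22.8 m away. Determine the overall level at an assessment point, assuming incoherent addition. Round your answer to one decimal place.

83.0 dB(A)

First find each source's level at the receiver (point-source: −20·log₁₀(r/r_ref)), then combine on an intensity basis.
pump: 79 − 20·log₁₀(26.7/2.1) = 79 − 22.09 = 56.91 dB(A).
diesel generator: 87 − 20·log₁₀(3.9/2.1) = 87 − 5.38 = 81.62 dB(A).
woodworking router: 98 − 20·log₁₀(22.8/2.1) = 98 − 20.71 = 77.29 dB(A).
Σ 10^(L/10) = 1.993e+08 → L_total = 10·log₁₀(1.993e+08) = 83.00 dB(A).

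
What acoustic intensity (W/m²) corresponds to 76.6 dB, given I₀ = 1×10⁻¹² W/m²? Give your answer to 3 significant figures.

4.57e-05 W/m²

I = I₀·10^(L/10) = 10⁻¹² × 10^(76.6/10) = 10^(-4.340).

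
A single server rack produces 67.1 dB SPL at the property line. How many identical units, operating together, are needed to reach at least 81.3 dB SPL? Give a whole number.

27

Need L₁ + 10·log₁₀ N ≥ 81.3, i.e. log₁₀ N ≥ 1.42.
N ≥ 10^(14.2/10) = 26.303, so N = 27.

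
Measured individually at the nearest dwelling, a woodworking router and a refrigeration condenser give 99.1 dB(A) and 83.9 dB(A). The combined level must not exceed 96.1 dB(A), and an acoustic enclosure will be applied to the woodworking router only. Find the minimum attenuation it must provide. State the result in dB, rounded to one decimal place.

3.3 dB

Fixed contribution from the other source: Σ 10^(L/10) = 10^(83.9/10) = 2.455e+08 (83.90 dB(A)).
The limit corresponds to 10^(96.1/10) = 4.074e+09; subtracting the fixed part leaves 3.828e+09 for the woodworking router, i.e. 95.83 dB(A).
Required insertion loss = 99.1 − 95.83 = 3.27 dB.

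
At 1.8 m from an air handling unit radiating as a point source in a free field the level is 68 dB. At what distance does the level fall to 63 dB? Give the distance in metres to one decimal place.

The 5.0 dB drop corresponds to a distance ratio of 10^(5.0/20) for a point source.
r₂ = 1.8·10^((68−63)/20) = 1.8·10^(5.0/20) = 3.20 m.

3.2 m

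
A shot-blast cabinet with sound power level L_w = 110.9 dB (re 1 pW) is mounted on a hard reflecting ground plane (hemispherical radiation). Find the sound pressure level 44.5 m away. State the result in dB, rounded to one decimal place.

Free-field hemispherical radiation: L_p = L_w − 10·log₁₀(2π·r²), r = 44.5 m.
2π·r² = 1.244e+04 m², 10·log₁₀ of that is 40.949 dB.
L_p = 110.9 − 40.949 = 69.95 dB.

70.0 dB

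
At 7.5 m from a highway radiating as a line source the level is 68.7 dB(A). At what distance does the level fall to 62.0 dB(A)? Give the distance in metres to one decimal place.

The 6.7 dB drop corresponds to a distance ratio of 10^(6.7/10) for a line source.
r₂ = 7.5·10^((68.7−62.0)/10) = 7.5·10^(6.7/10) = 35.08 m.

35.1 m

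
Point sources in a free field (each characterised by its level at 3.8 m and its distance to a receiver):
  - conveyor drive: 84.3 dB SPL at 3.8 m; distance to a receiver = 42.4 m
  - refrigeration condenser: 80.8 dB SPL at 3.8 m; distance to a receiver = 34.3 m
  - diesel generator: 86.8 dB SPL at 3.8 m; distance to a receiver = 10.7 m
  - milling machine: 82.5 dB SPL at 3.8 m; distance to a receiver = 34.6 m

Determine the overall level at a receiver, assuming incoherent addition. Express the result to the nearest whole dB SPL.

Apply inverse-square spreading to bring every level to the receiver, then sum 10^(L/10).
conveyor drive: 84.3 − 20·log₁₀(42.4/3.8) = 84.3 − 20.95 = 63.35 dB SPL.
refrigeration condenser: 80.8 − 20·log₁₀(34.3/3.8) = 80.8 − 19.11 = 61.69 dB SPL.
diesel generator: 86.8 − 20·log₁₀(10.7/3.8) = 86.8 − 8.99 = 77.81 dB SPL.
milling machine: 82.5 − 20·log₁₀(34.6/3.8) = 82.5 − 19.19 = 63.31 dB SPL.
Σ 10^(L/10) = 6.615e+07 → L_total = 10·log₁₀(6.615e+07) = 78.21 dB SPL.

78 dB SPL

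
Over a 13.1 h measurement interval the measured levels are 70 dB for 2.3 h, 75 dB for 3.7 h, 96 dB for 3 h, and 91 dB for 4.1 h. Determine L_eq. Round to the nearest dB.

Weight each interval's intensity by its duration and average over T = 13.1 h:
Σ tᵢ·10^(Lᵢ/10) = 2.3·10^(70/10) + 3.7·10^(75/10) + 3·10^(96/10) + 4.1·10^(91/10) = 1.724e+10.
L_eq = 10·log₁₀(1.724e+10/13.1) = 91.19 dB.

91 dB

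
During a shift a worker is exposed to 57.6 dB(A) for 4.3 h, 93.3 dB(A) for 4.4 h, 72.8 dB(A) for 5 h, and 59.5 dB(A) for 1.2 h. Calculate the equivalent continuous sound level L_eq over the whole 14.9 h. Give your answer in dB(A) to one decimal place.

L_eq = 10·log₁₀[(1/T)·Σ tᵢ·10^(Lᵢ/10)] with T = 14.9 h.
Σ tᵢ·10^(Lᵢ/10) = 4.3·10^(57.6/10) + 4.4·10^(93.3/10) + 5·10^(72.8/10) + 1.2·10^(59.5/10) = 9.506e+09.
L_eq = 10·log₁₀(9.506e+09/14.9) = 88.05 dB(A).

88.0 dB(A)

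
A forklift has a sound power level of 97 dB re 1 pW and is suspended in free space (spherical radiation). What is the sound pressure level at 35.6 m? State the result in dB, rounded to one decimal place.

55.0 dB

The power spreads over a sphere of area 4π·r², so L_p = L_w − 10·log₁₀(4π·r²).
4π·r² = 1.593e+04 m², 10·log₁₀ of that is 42.021 dB.
L_p = 97 − 42.021 = 54.98 dB.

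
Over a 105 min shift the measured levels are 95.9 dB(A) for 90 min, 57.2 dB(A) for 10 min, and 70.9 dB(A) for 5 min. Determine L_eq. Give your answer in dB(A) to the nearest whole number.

Weight each interval's intensity by its duration and average over T = 105 min:
Σ tᵢ·10^(Lᵢ/10) = 90·10^(95.9/10) + 10·10^(57.2/10) + 5·10^(70.9/10) = 3.502e+11.
L_eq = 10·log₁₀(3.502e+11/105) = 95.23 dB(A).

95 dB(A)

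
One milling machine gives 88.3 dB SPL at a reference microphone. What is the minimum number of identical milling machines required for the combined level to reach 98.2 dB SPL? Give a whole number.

The shortfall is 98.2 − 88.3 = 9.9 dB, and N units add 10·log₁₀ N, so need 10·log₁₀ N ≥ 9.9.
N ≥ 10^(9.9/10) = 9.772, so N = 10.

10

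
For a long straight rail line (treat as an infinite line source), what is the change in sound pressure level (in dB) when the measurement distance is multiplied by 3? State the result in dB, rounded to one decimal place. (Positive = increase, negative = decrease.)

-4.8 dB

Line-source spreading: ΔL = −10·log₁₀(r₂/r₁).
ΔL = −10·log₁₀(3) = -4.77 dB.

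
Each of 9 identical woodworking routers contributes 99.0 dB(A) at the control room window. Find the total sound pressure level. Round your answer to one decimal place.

108.5 dB(A)

N identical incoherent sources raise the level by 10·log₁₀ N.
L_total = 99.0 + 10·log₁₀(9) = 99.0 + 9.542 = 108.54 dB(A).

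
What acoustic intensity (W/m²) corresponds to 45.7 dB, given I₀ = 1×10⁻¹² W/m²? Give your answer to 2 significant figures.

I = I₀·10^(L/10) = 10⁻¹² × 10^(45.7/10) = 10^(-7.430).

3.7e-08 W/m²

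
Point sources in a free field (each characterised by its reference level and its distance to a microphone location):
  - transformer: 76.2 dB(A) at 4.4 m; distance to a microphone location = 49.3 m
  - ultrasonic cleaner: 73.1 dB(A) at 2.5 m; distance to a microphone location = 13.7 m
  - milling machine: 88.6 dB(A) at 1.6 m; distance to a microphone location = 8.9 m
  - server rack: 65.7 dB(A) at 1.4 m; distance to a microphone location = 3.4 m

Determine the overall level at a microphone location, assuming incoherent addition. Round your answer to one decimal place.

74.0 dB(A)

First find each source's level at the receiver (point-source: −20·log₁₀(r/r_ref)), then combine on an intensity basis.
transformer: 76.2 − 20·log₁₀(49.3/4.4) = 76.2 − 20.99 = 55.21 dB(A).
ultrasonic cleaner: 73.1 − 20·log₁₀(13.7/2.5) = 73.1 − 14.78 = 58.32 dB(A).
milling machine: 88.6 − 20·log₁₀(8.9/1.6) = 88.6 − 14.91 = 73.69 dB(A).
server rack: 65.7 − 20·log₁₀(3.4/1.4) = 65.7 − 7.71 = 57.99 dB(A).
Σ 10^(L/10) = 2.506e+07 → L_total = 10·log₁₀(2.506e+07) = 73.99 dB(A).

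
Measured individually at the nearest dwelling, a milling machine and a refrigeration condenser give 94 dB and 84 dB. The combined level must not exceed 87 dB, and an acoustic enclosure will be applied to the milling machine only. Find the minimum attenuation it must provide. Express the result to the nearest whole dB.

10 dB

The untreated sources together contribute 10^(84/10) = 2.512e+08, i.e. 84.00 dB.
To meet 87 dB overall, the treated milling machine may contribute at most 10^(87/10) − 2.512e+08 = 2.500e+08, i.e. 83.98 dB.
So the milling machine must be reduced from 94 to 83.98 dB: IL = 10.02 dB.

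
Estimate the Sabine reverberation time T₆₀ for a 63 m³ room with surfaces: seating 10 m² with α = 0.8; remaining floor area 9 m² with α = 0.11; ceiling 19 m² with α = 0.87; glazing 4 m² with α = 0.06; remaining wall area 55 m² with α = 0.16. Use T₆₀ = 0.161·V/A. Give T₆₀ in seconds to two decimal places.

0.29 s

A = Σ Sᵢαᵢ = 10·0.8 + 9·0.11 + 19·0.87 + 4·0.06 + 55·0.16 = 34.56 m².
T₆₀ = 0.161·V/A = 0.161·63/34.56 = 0.293 s.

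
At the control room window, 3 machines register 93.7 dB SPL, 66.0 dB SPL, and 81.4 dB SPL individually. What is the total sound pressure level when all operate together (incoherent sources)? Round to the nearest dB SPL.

For uncorrelated sources the intensities add, so convert each level to linear form, sum, and take 10·log₁₀ of the total.
Σ 10^(L/10) = 10^(93.7/10) + 10^(66.0/10) + 10^(81.4/10) = 2.486e+09.
L_total = 10·log₁₀(2.486e+09) = 93.96 dB SPL.

94 dB SPL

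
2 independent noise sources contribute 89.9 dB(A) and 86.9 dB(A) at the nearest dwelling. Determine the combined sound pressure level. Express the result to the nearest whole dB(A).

For uncorrelated sources the intensities add, so convert each level to linear form, sum, and take 10·log₁₀ of the total.
Σ 10^(L/10) = 10^(89.9/10) + 10^(86.9/10) = 1.467e+09.
L_total = 10·log₁₀(1.467e+09) = 91.66 dB(A).

92 dB(A)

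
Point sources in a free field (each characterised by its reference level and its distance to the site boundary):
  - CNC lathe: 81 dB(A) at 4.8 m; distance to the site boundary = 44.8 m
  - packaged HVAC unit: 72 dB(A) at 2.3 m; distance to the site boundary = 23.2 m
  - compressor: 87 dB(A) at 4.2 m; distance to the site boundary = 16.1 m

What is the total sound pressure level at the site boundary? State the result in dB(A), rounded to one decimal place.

Propagate each source to the receiver with L = L_ref − 20·log₁₀(r/r_ref), then add intensities.
CNC lathe: 81 − 20·log₁₀(44.8/4.8) = 81 − 19.40 = 61.60 dB(A).
packaged HVAC unit: 72 − 20·log₁₀(23.2/2.3) = 72 − 20.08 = 51.92 dB(A).
compressor: 87 − 20·log₁₀(16.1/4.2) = 87 − 11.67 = 75.33 dB(A).
Σ 10^(L/10) = 3.571e+07 → L_total = 10·log₁₀(3.571e+07) = 75.53 dB(A).

75.5 dB(A)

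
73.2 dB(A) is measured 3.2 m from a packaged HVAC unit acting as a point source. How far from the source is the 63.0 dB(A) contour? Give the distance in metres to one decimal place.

10.4 m

For a point source L₁ − L₂ = 20·log₁₀(r₂/r₁), so r₂ = r₁·10^((L₁−L₂)/20).
r₂ = 3.2·10^((73.2−63.0)/20) = 3.2·10^(10.2/20) = 10.35 m.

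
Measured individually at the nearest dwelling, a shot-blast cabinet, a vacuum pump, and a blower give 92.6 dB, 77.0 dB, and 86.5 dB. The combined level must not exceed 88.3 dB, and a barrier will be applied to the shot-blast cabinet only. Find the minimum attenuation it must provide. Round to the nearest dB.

The untreated sources together contribute 10^(77.0/10) + 10^(86.5/10) = 4.968e+08, i.e. 86.96 dB.
To meet 88.3 dB overall, the treated shot-blast cabinet may contribute at most 10^(88.3/10) − 4.968e+08 = 1.793e+08, i.e. 82.54 dB.
Required insertion loss = 92.6 − 82.54 = 10.06 dB.

10 dB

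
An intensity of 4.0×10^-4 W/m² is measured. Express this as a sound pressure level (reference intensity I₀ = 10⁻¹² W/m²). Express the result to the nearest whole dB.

I/I₀ = 4.0×10^-4/10⁻¹² = 4.0×10^8, and L = 10·log₁₀(I/I₀).
L = 10·(0.6021 + 8) = 86.02 dB.

86 dB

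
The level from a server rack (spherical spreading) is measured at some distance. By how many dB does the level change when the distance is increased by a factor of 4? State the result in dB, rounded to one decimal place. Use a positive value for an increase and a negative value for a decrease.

-12.0 dB

Point-source spreading: ΔL = −20·log₁₀(r₂/r₁).
ΔL = −20·log₁₀(4) = -12.04 dB.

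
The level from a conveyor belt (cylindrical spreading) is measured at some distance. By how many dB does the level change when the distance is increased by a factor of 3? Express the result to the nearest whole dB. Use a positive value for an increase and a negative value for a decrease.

-5 dB

Line-source spreading: ΔL = −10·log₁₀(r₂/r₁).
ΔL = −10·log₁₀(3) = -4.77 dB.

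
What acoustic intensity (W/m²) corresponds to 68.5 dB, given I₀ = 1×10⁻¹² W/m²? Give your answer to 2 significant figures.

I = I₀·10^(L/10) = 10⁻¹² × 10^(68.5/10) = 10^(-5.150).

7.1e-06 W/m²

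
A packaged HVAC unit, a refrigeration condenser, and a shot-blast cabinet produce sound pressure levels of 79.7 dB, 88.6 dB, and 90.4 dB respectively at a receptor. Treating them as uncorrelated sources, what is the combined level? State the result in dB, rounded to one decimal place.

For uncorrelated sources the intensities add, so convert each level to linear form, sum, and take 10·log₁₀ of the total.
Σ 10^(L/10) = 10^(79.7/10) + 10^(88.6/10) + 10^(90.4/10) = 1.914e+09.
L_total = 10·log₁₀(1.914e+09) = 92.82 dB.

92.8 dB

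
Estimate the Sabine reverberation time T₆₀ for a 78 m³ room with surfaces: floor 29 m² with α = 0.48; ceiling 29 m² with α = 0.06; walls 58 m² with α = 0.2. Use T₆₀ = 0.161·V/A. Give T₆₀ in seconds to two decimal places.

0.46 s

Total absorption A = 29·0.48 + 29·0.06 + 58·0.2 = 27.26 m² sabins.
T₆₀ = 0.161·V/A = 0.161·78/27.26 = 0.461 s.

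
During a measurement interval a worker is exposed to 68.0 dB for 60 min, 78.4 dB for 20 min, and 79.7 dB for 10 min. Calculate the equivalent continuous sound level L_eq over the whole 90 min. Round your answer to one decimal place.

74.8 dB

L_eq = 10·log₁₀[(1/T)·Σ tᵢ·10^(Lᵢ/10)] with T = 90 min.
Σ tᵢ·10^(Lᵢ/10) = 60·10^(68.0/10) + 20·10^(78.4/10) + 10·10^(79.7/10) = 2.695e+09.
L_eq = 10·log₁₀(2.695e+09/90) = 74.76 dB.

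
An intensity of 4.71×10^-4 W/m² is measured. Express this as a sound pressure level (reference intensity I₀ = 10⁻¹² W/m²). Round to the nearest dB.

87 dB

L = 10·log₁₀(I/I₀) = 10·log₁₀(4.71×10^-4/10⁻¹²) = 10·log₁₀(4.71×10^8).
L = 10·(0.6730 + 8) = 86.73 dB.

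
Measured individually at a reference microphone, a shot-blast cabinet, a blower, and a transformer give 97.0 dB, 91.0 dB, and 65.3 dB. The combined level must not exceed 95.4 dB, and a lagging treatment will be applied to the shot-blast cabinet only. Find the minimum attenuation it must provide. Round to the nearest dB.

4 dB

Everything except the shot-blast cabinet sums to 10^(91.0/10) + 10^(65.3/10) = 1.262e+09 in linear terms, 91.01 dB.
The limit corresponds to 10^(95.4/10) = 3.467e+09; subtracting the fixed part leaves 2.205e+09 for the shot-blast cabinet, i.e. 93.43 dB.
So the shot-blast cabinet must be reduced from 97.0 to 93.43 dB: IL = 3.57 dB.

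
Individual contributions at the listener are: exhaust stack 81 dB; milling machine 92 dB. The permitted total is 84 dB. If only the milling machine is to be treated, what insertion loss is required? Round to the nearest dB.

Everything except the milling machine sums to 10^(81/10) = 1.259e+08 in linear terms, 81.00 dB.
The limit corresponds to 10^(84/10) = 2.512e+08; subtracting the fixed part leaves 1.253e+08 for the milling machine, i.e. 80.98 dB.
So the milling machine must be reduced from 92 to 80.98 dB: IL = 11.02 dB.

11 dB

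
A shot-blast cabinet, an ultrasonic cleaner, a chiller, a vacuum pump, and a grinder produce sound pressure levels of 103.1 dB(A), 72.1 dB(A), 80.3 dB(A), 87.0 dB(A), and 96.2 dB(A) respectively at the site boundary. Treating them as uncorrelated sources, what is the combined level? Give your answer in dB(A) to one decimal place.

Incoherent sources combine by intensity addition: L_total = 10·log₁₀(Σ 10^(L_i/10)).
Σ 10^(L/10) = 10^(103.1/10) + 10^(72.1/10) + 10^(80.3/10) + 10^(87.0/10) + 10^(96.2/10) = 2.521e+10.
L_total = 10·log₁₀(2.521e+10) = 104.02 dB(A).

104.0 dB(A)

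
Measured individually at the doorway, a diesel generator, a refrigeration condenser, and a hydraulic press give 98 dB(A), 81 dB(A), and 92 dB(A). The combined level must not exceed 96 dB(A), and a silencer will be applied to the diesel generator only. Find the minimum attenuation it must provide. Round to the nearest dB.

The untreated sources together contribute 10^(81/10) + 10^(92/10) = 1.711e+09, i.e. 92.33 dB(A).
The limit corresponds to 10^(96/10) = 3.981e+09; subtracting the fixed part leaves 2.270e+09 for the diesel generator, i.e. 93.56 dB(A).
Required insertion loss = 98 − 93.56 = 4.44 dB.

4 dB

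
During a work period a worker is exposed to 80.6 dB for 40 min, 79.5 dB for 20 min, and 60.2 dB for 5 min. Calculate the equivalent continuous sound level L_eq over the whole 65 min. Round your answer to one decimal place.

The energy average is taken in the linear domain: L_eq = 10·log₁₀[(Σ tᵢ·10^(Lᵢ/10))/T], T = 65 min.
Σ tᵢ·10^(Lᵢ/10) = 40·10^(80.6/10) + 20·10^(79.5/10) + 5·10^(60.2/10) = 6.380e+09.
L_eq = 10·log₁₀(6.380e+09/65) = 79.92 dB.

79.9 dB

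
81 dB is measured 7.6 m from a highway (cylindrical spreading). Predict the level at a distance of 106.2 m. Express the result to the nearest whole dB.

70 dB

Line-source attenuation: ΔL = 10·log₁₀(r₂/r₁) = 10·log₁₀(106.2/7.6) = 11.453 dB.
L₂ = 81 − 10·log₁₀(106.2/7.6) = 81 − 11.453 = 69.55 dB.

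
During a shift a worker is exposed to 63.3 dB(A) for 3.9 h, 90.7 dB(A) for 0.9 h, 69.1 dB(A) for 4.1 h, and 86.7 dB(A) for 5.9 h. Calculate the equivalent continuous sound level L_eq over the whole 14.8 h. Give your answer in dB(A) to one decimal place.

84.2 dB(A)

The energy average is taken in the linear domain: L_eq = 10·log₁₀[(Σ tᵢ·10^(Lᵢ/10))/T], T = 14.8 h.
Σ tᵢ·10^(Lᵢ/10) = 3.9·10^(63.3/10) + 0.9·10^(90.7/10) + 4.1·10^(69.1/10) + 5.9·10^(86.7/10) = 3.859e+09.
L_eq = 10·log₁₀(3.859e+09/14.8) = 84.16 dB(A).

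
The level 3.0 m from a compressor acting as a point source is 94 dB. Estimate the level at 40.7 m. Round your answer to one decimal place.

71.4 dB

For a point source, L₂ = L₁ − 20·log₁₀(r₂/r₁).
L₂ = 94 − 20·log₁₀(40.7/3.0) = 94 − 22.649 = 71.35 dB.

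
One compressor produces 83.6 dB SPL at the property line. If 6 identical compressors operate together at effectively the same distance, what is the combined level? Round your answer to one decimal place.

N identical incoherent sources raise the level by 10·log₁₀ N.
L_total = 83.6 + 10·log₁₀(6) = 83.6 + 7.782 = 91.38 dB SPL.

91.4 dB SPL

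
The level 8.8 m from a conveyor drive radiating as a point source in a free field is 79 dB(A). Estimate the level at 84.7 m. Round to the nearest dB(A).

Point-source attenuation: ΔL = 20·log₁₀(r₂/r₁) = 20·log₁₀(84.7/8.8) = 19.668 dB.
L₂ = 79 − 20·log₁₀(84.7/8.8) = 79 − 19.668 = 59.33 dB(A).

59 dB(A)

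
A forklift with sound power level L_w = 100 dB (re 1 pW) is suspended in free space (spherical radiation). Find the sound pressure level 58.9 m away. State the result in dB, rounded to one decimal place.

Free-field spherical radiation: L_p = L_w − 10·log₁₀(4π·r²), r = 58.9 m.
4π·r² = 4.36e+04 m², 10·log₁₀ of that is 46.394 dB.
L_p = 100 − 46.394 = 53.61 dB.

53.6 dB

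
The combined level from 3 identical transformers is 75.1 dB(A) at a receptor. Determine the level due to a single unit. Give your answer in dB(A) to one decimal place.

3 equal contributions raise the level by 10·log₁₀ 3 = 4.771 dB, so each unit alone gives 75.1 − 4.771.

70.3 dB(A)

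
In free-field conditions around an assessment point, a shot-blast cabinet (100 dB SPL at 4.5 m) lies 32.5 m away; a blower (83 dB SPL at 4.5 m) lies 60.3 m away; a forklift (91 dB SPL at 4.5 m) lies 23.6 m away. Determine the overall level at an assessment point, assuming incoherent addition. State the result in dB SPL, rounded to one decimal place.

Apply inverse-square spreading to bring every level to the receiver, then sum 10^(L/10).
shot-blast cabinet: 100 − 20·log₁₀(32.5/4.5) = 100 − 17.17 = 82.83 dB SPL.
blower: 83 − 20·log₁₀(60.3/4.5) = 83 − 22.54 = 60.46 dB SPL.
forklift: 91 − 20·log₁₀(23.6/4.5) = 91 − 14.39 = 76.61 dB SPL.
Σ 10^(L/10) = 2.386e+08 → L_total = 10·log₁₀(2.386e+08) = 83.78 dB SPL.

83.8 dB SPL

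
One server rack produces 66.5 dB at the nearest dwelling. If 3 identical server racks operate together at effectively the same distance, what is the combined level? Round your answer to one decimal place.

L_total = L₁ + 10·log₁₀ N for N identical incoherent sources.
L_total = 66.5 + 10·log₁₀(3) = 66.5 + 4.771 = 71.27 dB.

71.3 dB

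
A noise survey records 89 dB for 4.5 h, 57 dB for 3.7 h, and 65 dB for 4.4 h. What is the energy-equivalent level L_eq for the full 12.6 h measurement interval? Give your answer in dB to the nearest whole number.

85 dB

The energy average is taken in the linear domain: L_eq = 10·log₁₀[(Σ tᵢ·10^(Lᵢ/10))/T], T = 12.6 h.
Σ tᵢ·10^(Lᵢ/10) = 4.5·10^(89/10) + 3.7·10^(57/10) + 4.4·10^(65/10) = 3.590e+09.
L_eq = 10·log₁₀(3.590e+09/12.6) = 84.55 dB.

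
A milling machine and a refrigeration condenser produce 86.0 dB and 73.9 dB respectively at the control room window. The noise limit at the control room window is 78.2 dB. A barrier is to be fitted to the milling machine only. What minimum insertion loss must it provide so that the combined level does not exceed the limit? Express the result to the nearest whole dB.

Fixed contribution from the other source: Σ 10^(L/10) = 10^(73.9/10) = 2.455e+07 (73.90 dB).
The limit corresponds to 10^(78.2/10) = 6.607e+07; subtracting the fixed part leaves 4.152e+07 for the milling machine, i.e. 76.18 dB.
Required insertion loss = 86.0 − 76.18 = 9.82 dB.

10 dB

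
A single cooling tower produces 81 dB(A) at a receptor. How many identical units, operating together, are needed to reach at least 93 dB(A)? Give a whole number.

N identical sources give L₁ + 10·log₁₀ N, so require 10·log₁₀ N ≥ 93 − 81 = 12.0 dB.
N ≥ 10^(12.0/10) = 15.849, so N = 16.

16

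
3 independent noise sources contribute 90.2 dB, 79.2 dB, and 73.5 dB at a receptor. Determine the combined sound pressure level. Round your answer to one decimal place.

Incoherent sources combine by intensity addition: L_total = 10·log₁₀(Σ 10^(L_i/10)).
Σ 10^(L/10) = 10^(90.2/10) + 10^(79.2/10) + 10^(73.5/10) = 1.153e+09.
L_total = 10·log₁₀(1.153e+09) = 90.62 dB.

90.6 dB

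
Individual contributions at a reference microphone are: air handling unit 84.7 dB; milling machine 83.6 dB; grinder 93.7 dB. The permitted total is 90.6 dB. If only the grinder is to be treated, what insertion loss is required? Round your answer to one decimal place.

5.7 dB

Fixed contribution from the other sources: Σ 10^(L/10) = 10^(84.7/10) + 10^(83.6/10) = 5.242e+08 (87.20 dB).
The limit corresponds to 10^(90.6/10) = 1.148e+09; subtracting the fixed part leaves 6.239e+08 for the grinder, i.e. 87.95 dB.
Required insertion loss = 93.7 − 87.95 = 5.75 dB.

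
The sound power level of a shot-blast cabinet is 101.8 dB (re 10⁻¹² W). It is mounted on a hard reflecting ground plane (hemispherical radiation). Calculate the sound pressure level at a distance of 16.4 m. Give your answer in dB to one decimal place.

69.5 dB

The power spreads over a hemisphere of area 2π·r², so L_p = L_w − 10·log₁₀(2π·r²).
2π·r² = 1690 m², 10·log₁₀ of that is 32.279 dB.
L_p = 101.8 − 32.279 = 69.52 dB.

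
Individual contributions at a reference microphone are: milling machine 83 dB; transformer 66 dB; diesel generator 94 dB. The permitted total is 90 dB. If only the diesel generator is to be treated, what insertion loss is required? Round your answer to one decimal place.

Fixed contribution from the other sources: Σ 10^(L/10) = 10^(83/10) + 10^(66/10) = 2.035e+08 (83.09 dB).
To meet 90 dB overall, the treated diesel generator may contribute at most 10^(90/10) − 2.035e+08 = 7.965e+08, i.e. 89.01 dB.
So the diesel generator must be reduced from 94 to 89.01 dB: IL = 4.99 dB.

5.0 dB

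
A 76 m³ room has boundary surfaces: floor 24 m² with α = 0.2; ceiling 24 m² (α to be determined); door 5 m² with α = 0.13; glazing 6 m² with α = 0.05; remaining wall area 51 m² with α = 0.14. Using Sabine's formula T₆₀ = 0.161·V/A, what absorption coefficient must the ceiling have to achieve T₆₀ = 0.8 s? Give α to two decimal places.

0.10

Required total absorption A = 0.161·76/0.8 = 15.29 m².
Absorption from the other surfaces = 24·0.2 + 5·0.13 + 6·0.05 + 51·0.14 = 12.89 m², so the ceiling must supply 2.40 m² over 24 m².
α = 2.40/24 = 0.100.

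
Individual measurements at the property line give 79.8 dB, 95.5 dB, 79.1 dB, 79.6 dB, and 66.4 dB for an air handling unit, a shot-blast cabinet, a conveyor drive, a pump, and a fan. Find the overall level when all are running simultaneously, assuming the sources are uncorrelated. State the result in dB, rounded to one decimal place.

95.8 dB

Incoherent sources combine by intensity addition: L_total = 10·log₁₀(Σ 10^(L_i/10)).
Σ 10^(L/10) = 10^(79.8/10) + 10^(95.5/10) + 10^(79.1/10) + 10^(79.6/10) + 10^(66.4/10) = 3.820e+09.
L_total = 10·log₁₀(3.820e+09) = 95.82 dB.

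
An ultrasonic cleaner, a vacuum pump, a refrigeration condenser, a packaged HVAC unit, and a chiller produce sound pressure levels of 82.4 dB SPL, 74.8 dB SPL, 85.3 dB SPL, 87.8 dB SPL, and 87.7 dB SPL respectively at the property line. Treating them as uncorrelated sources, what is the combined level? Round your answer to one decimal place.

92.4 dB SPL

For uncorrelated sources the intensities add, so convert each level to linear form, sum, and take 10·log₁₀ of the total.
Σ 10^(L/10) = 10^(82.4/10) + 10^(74.8/10) + 10^(85.3/10) + 10^(87.8/10) + 10^(87.7/10) = 1.734e+09.
L_total = 10·log₁₀(1.734e+09) = 92.39 dB SPL.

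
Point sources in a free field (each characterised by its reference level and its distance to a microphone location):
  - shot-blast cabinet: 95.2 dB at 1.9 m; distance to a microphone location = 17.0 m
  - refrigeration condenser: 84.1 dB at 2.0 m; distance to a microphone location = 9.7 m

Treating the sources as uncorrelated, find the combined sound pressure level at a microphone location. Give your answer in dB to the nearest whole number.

77 dB

Propagate each source to the receiver with L = L_ref − 20·log₁₀(r/r_ref), then add intensities.
shot-blast cabinet: 95.2 − 20·log₁₀(17.0/1.9) = 95.2 − 19.03 = 76.17 dB.
refrigeration condenser: 84.1 − 20·log₁₀(9.7/2.0) = 84.1 − 13.71 = 70.39 dB.
Σ 10^(L/10) = 5.229e+07 → L_total = 10·log₁₀(5.229e+07) = 77.18 dB.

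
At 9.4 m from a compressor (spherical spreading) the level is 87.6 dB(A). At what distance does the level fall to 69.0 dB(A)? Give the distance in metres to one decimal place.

80.0 m

Point-source spreading drops the level by 20·log₁₀(r₂/r₁); inverting, r₂/r₁ = 10^(ΔL/20).
r₂ = 9.4·10^((87.6−69.0)/20) = 9.4·10^(18.6/20) = 80.01 m.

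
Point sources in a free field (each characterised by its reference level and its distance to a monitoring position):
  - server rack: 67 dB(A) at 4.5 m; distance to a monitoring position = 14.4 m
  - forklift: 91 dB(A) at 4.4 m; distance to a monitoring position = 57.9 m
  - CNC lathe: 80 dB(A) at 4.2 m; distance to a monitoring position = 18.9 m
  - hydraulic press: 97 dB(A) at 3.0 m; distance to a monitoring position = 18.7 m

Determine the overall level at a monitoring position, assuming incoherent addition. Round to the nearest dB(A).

Apply inverse-square spreading to bring every level to the receiver, then sum 10^(L/10).
server rack: 67 − 20·log₁₀(14.4/4.5) = 67 − 10.10 = 56.90 dB(A).
forklift: 91 − 20·log₁₀(57.9/4.4) = 91 − 22.38 = 68.62 dB(A).
CNC lathe: 80 − 20·log₁₀(18.9/4.2) = 80 − 13.06 = 66.94 dB(A).
hydraulic press: 97 − 20·log₁₀(18.7/3.0) = 97 − 15.89 = 81.11 dB(A).
Σ 10^(L/10) = 1.417e+08 → L_total = 10·log₁₀(1.417e+08) = 81.51 dB(A).

82 dB(A)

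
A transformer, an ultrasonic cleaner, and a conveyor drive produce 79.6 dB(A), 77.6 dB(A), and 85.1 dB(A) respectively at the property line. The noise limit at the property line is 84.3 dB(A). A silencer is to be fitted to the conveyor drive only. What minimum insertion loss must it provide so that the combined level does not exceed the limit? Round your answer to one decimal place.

Everything except the conveyor drive sums to 10^(79.6/10) + 10^(77.6/10) = 1.487e+08 in linear terms, 81.72 dB(A).
To meet 84.3 dB(A) overall, the treated conveyor drive may contribute at most 10^(84.3/10) − 1.487e+08 = 1.204e+08, i.e. 80.81 dB(A).
Required insertion loss = 85.1 − 80.81 = 4.29 dB.

4.3 dB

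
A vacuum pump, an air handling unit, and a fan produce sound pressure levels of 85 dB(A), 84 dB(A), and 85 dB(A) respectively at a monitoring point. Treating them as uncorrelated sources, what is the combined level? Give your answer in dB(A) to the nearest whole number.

For uncorrelated sources the intensities add, so convert each level to linear form, sum, and take 10·log₁₀ of the total.
Σ 10^(L/10) = 10^(85/10) + 10^(84/10) + 10^(85/10) = 8.836e+08.
L_total = 10·log₁₀(8.836e+08) = 89.46 dB(A).

89 dB(A)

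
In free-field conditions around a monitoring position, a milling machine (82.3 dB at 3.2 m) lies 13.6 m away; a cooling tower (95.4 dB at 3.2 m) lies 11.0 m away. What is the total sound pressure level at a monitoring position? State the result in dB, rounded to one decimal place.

First find each source's level at the receiver (point-source: −20·log₁₀(r/r_ref)), then combine on an intensity basis.
milling machine: 82.3 − 20·log₁₀(13.6/3.2) = 82.3 − 12.57 = 69.73 dB.
cooling tower: 95.4 − 20·log₁₀(11.0/3.2) = 95.4 − 10.72 = 84.68 dB.
Σ 10^(L/10) = 3.028e+08 → L_total = 10·log₁₀(3.028e+08) = 84.81 dB.

84.8 dB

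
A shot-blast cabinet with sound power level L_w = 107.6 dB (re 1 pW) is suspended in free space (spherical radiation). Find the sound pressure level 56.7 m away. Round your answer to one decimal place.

Free-field spherical radiation: L_p = L_w − 10·log₁₀(4π·r²), r = 56.7 m.
4π·r² = 4.04e+04 m², 10·log₁₀ of that is 46.064 dB.
L_p = 107.6 − 46.064 = 61.54 dB.

61.5 dB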